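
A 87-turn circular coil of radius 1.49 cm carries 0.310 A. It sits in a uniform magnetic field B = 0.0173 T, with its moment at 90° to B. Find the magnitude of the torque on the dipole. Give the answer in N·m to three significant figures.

m = NIA = NIπa² = 87·(0.310)·π·(0.0149)² = 0.01881 A·m².
Torque on a magnetic dipole: τ = mB sinθ.
τ = (0.01881)(0.0173)·sin90° = 3.254×10⁻⁴ N·m.

τ ≈ 3.25×10⁻⁴ N·m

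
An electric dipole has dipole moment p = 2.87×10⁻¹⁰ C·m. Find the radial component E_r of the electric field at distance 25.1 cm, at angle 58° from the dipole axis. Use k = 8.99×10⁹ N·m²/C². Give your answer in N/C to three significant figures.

For a dipole, E_r = (2kp cosθ)/r³.
kp/r³ = (8.99×10⁹)(2.87×10⁻¹⁰)/(0.251)³ = 163.2 N/C.
E_r = 2·163.2·cos58° = 172.9 N/C.

E_r ≈ 173 N/C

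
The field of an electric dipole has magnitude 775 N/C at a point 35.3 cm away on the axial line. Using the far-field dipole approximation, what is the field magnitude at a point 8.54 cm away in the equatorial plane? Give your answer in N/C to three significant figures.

E ≈ 2.74×10⁴ N/C

Dipole fields scale as 1/r³ in the far field.
The axial field is twice the equatorial field at the same r, so the geometry factor is 1/2.
E₂ = E₁ · (1/2) · (r₁/r₂)³ = 775 · 0.5 · (35.3/8.54)³.
(r₁/r₂)³ = (4.133)³ = 70.62.
E₂ ≈ 2.737×10⁴ N/C.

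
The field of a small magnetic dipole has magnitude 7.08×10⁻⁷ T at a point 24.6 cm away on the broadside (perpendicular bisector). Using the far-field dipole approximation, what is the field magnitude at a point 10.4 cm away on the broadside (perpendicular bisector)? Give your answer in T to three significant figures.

Dipole fields scale as 1/r³ in the far field; the geometry is the same at both points.
B₂ = B₁ · (r₁/r₂)³ = 7.08×10⁻⁷ · (24.6/10.4)³.
(r₁/r₂)³ = (2.365)³ = 13.23.
B₂ ≈ 9.370×10⁻⁶ T.

B ≈ 9.37×10⁻⁶ T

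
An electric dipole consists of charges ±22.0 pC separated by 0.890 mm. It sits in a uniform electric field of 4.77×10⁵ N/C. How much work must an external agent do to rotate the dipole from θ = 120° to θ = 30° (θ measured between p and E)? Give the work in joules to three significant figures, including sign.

W ≈ -1.28×10⁻⁸ J

Dipole moment p = qd = (2.20×10⁻¹¹ C)(8.90×10⁻⁴ m) = 1.958×10⁻¹⁴ C·m.
W_ext = ΔU = U(θ₂) − U(θ₁) = −pE cosθ₂ − (−pE cosθ₁) = pE(cosθ₁ − cosθ₂).
W = (1.958×10⁻¹⁴)(4.77×10⁵)·(cos120° − cos30°) = (9.340×10⁻⁹)·(-1.3660) = -1.276×10⁻⁸ J.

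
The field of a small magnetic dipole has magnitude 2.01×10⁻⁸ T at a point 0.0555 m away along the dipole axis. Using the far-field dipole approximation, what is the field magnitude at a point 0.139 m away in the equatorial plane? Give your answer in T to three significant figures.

B ≈ 6.40×10⁻¹⁰ T

Dipole fields scale as 1/r³ in the far field.
The axial field is twice the equatorial field at the same r, so the geometry factor is 1/2.
B₂ = B₁ · (1/2) · (r₁/r₂)³ = 2.01×10⁻⁸ · 0.5 · (0.0555/0.139)³.
(r₁/r₂)³ = (0.3993)³ = 0.06366.
B₂ ≈ 6.397×10⁻¹⁰ T.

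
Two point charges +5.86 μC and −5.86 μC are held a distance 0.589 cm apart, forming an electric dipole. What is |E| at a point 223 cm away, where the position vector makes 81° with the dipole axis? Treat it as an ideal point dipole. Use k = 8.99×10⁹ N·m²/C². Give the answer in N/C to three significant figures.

E ≈ 29.0 N/C

Dipole moment p = qd = (5.86×10⁻⁶ C)(0.00589 m) = 3.452×10⁻⁸ C·m.
At angle θ the dipole field magnitude is E = (kp/r³)·√(1 + 3cos²θ).
kp/r³ = (8.99×10⁹)(3.452×10⁻⁸) / (2.23)³ = 27.98 N/C.
√(1 + 3cos²81°) = √(1 + 3·0.0245) = √1.0734 ≈ 1.0361.
E ≈ 27.98 × 1.036 = 28.99 N/C.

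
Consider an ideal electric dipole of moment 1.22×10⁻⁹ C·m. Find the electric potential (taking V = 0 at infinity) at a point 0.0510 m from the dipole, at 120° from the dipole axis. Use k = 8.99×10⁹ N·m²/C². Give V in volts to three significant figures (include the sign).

V ≈ -2110 V

The dipole potential is V = kp cosθ / r².
V = (8.99×10⁹)(1.22×10⁻⁹)·cos120° / (0.0510)² = -2108 V.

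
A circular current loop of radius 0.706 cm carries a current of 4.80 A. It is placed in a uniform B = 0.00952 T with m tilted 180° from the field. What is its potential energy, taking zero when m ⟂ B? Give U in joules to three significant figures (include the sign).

Magnetic moment m = IA = Iπa² = (4.80)·π·(0.00706)² = 7.516×10⁻⁴ A·m².
U = −m·B = −mB cosθ.
U = −(7.516×10⁻⁴)(0.00952)·cos180° = 7.155×10⁻⁶ J.

U ≈ 7.16×10⁻⁶ J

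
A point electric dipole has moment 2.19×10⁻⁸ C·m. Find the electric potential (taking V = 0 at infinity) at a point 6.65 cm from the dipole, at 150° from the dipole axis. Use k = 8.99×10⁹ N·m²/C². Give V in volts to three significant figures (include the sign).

V ≈ -3.86×10⁴ V

The dipole potential is V = kp cosθ / r².
V = (8.99×10⁹)(2.19×10⁻⁸)·cos150° / (0.0665)² = -3.856×10⁴ V.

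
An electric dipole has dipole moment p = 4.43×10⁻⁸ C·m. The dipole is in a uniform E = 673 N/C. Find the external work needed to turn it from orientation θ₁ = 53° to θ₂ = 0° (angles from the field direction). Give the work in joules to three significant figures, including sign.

W ≈ -1.19×10⁻⁵ J

W_ext = ΔU = U(θ₂) − U(θ₁) = −pE cosθ₂ − (−pE cosθ₁) = pE(cosθ₁ − cosθ₂).
W = (4.43×10⁻⁸)(673)·(cos53° − cos0°) = (2.981×10⁻⁵)·(-0.3982) = -1.187×10⁻⁵ J.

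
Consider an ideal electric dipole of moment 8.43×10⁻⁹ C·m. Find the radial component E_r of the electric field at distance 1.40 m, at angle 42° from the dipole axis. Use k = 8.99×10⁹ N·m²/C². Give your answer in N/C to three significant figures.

For a dipole, E_r = (2kp cosθ)/r³.
kp/r³ = (8.99×10⁹)(8.43×10⁻⁹)/(1.40)³ = 27.62 N/C.
E_r = 2·27.62·cos42° = 41.05 N/C.

E_r ≈ 41.0 N/C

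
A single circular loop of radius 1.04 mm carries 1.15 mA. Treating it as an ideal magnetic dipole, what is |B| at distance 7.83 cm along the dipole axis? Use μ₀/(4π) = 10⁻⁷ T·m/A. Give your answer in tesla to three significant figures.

Magnetic moment m = IA = Iπa² = (0.00115)·π·(0.00104)² = 3.908×10⁻⁹ A·m².
On axis B = (μ₀/4π)·2m/r³.
B = 2·(10⁻⁷)·(3.908×10⁻⁹) / (0.0783)³ = 1.628×10⁻¹² T.

B ≈ 1.63×10⁻¹² T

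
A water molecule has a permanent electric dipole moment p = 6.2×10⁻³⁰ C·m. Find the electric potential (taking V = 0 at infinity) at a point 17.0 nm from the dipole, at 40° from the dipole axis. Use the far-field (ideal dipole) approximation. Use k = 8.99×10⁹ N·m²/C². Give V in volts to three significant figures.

V ≈ 1.48×10⁻⁴ V

The dipole potential is V = kp cosθ / r².
V = (8.99×10⁹)(6.20×10⁻³⁰)·cos40° / (1.70×10⁻⁸)² = 1.477×10⁻⁴ V.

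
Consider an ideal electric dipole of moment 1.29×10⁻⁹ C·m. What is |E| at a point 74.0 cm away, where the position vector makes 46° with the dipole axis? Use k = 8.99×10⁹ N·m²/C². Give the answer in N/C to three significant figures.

At angle θ the dipole field magnitude is E = (kp/r³)·√(1 + 3cos²θ).
kp/r³ = (8.99×10⁹)(1.29×10⁻⁹) / (0.740)³ = 28.62 N/C.
√(1 + 3cos²46°) = √(1 + 3·0.4826) = √2.4477 ≈ 1.5645.
E ≈ 28.62 × 1.564 = 44.77 N/C.

E ≈ 44.8 N/C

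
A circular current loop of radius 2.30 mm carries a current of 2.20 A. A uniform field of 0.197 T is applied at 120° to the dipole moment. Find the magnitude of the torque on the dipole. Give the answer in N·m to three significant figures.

τ ≈ 6.24×10⁻⁶ N·m

Magnetic moment m = IA = Iπa² = (2.20)·π·(0.00230)² = 3.656×10⁻⁵ A·m².
Torque on a magnetic dipole: τ = mB sinθ.
τ = (3.656×10⁻⁵)(0.197)·sin120° = 6.237×10⁻⁶ N·m.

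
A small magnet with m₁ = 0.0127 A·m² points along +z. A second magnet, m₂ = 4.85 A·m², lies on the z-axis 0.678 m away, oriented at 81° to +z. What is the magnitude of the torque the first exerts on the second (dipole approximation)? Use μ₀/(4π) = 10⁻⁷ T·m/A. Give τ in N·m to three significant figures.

Dipole B is on the axis of dipole A, so B₁ there is axial: B₁ = (μ₀/4π)·2m₁/r³ along +z.
B₁ = 2(10⁻⁷)(0.0127)/(0.678)³ = 8.150×10⁻⁹ T.
τ = m₂ B₁ sinθ.
τ = (4.85)(8.150×10⁻⁹)·sin81° = 3.904×10⁻⁸ N·m.

τ ≈ 3.90×10⁻⁸ N·m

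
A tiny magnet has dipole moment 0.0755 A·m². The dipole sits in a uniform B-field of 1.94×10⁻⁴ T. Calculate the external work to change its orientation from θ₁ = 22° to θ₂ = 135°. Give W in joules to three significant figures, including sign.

W_ext = ΔU = −mB cosθ₂ + mB cosθ₁ = mB(cosθ₁ − cosθ₂).
W = (0.0755)(1.94×10⁻⁴)·(cos22° − cos135°) = (1.465×10⁻⁵)·(+1.6343) = 2.394×10⁻⁵ J.

W ≈ 2.39×10⁻⁵ J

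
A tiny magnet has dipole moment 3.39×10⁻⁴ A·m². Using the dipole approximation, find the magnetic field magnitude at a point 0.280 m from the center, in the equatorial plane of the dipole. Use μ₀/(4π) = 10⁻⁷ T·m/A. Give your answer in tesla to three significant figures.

In the equatorial plane B = (μ₀/4π)·m/r³ (half the axial value).
B = (10⁻⁷)·(3.39×10⁻⁴) / (0.280)³ = 1.544×10⁻⁹ T.

B ≈ 1.54×10⁻⁹ T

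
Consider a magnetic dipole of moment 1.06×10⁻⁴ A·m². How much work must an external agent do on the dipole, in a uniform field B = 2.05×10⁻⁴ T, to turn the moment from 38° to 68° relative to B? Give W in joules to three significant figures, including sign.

W ≈ 8.98×10⁻⁹ J

W_ext = ΔU = −mB cosθ₂ + mB cosθ₁ = mB(cosθ₁ − cosθ₂).
W = (1.06×10⁻⁴)(2.05×10⁻⁴)·(cos38° − cos68°) = (2.173×10⁻⁸)·(+0.4134) = 8.983×10⁻⁹ J.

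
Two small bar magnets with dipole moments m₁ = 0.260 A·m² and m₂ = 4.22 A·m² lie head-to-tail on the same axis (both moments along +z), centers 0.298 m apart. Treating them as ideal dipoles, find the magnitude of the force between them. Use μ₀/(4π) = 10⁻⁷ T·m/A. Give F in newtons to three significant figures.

F ≈ 8.35×10⁻⁵ N

On-axis B of dipole 1: B = (μ₀/4π)·2m₁/r³. Force on dipole 2: F = m₂·dB/dr.
dB/dr = −(μ₀/4π)·6m₁/r⁴, so |F| = (μ₀/4π)·6m₁m₂/r⁴.
F = 6(10⁻⁷)(0.260)(4.22)/(0.298)⁴ = 8.348×10⁻⁵ N.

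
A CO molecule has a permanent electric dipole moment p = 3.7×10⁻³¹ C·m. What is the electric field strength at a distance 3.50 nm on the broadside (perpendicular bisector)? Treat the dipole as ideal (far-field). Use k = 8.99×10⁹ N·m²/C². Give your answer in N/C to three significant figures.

In the equatorial plane E = kp/r³.
E = (8.99×10⁹)(3.70×10⁻³¹) / (3.50×10⁻⁹)³ = 7.758×10⁴ N/C.

E ≈ 7.76×10⁴ N/C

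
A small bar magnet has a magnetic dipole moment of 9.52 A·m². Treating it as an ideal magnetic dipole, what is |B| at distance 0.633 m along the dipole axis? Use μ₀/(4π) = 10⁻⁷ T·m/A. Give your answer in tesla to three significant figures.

On axis B = (μ₀/4π)·2m/r³.
B = 2·(10⁻⁷)·(9.52) / (0.633)³ = 7.507×10⁻⁶ T.

B ≈ 7.51×10⁻⁶ T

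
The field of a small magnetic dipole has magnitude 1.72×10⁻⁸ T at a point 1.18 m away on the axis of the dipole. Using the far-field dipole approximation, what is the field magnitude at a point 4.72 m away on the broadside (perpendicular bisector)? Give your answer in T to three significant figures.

Dipole fields scale as 1/r³ in the far field.
The axial field is twice the equatorial field at the same r, so the geometry factor is 1/2.
B₂ = B₁ · (1/2) · (r₁/r₂)³ = 1.72×10⁻⁸ · 0.5 · (1.18/4.72)³.
(r₁/r₂)³ = (0.25)³ = 0.01562.
B₂ ≈ 1.344×10⁻¹⁰ T.

B ≈ 1.34×10⁻¹⁰ T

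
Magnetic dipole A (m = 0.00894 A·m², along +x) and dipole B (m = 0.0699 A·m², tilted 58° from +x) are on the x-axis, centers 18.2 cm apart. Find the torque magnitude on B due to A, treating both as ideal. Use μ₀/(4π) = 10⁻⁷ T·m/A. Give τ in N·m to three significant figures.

Dipole B is on the axis of dipole A, so B₁ there is axial: B₁ = (μ₀/4π)·2m₁/r³ along +x.
B₁ = 2(10⁻⁷)(0.00894)/(0.182)³ = 2.966×10⁻⁷ T.
τ = m₂ B₁ sinθ.
τ = (0.0699)(2.966×10⁻⁷)·sin58° = 1.758×10⁻⁸ N·m.

τ ≈ 1.76×10⁻⁸ N·m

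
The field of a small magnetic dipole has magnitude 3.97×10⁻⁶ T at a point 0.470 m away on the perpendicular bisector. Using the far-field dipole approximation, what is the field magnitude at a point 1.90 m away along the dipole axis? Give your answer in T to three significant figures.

B ≈ 1.20×10⁻⁷ T

Dipole fields scale as 1/r³ in the far field.
The axial field is twice the equatorial field at the same r, so the geometry factor is 2/1.
B₂ = B₁ · (2/1) · (r₁/r₂)³ = 3.97×10⁻⁶ · 2 · (0.470/1.90)³.
(r₁/r₂)³ = (0.2474)³ = 0.01514.
B₂ ≈ 1.202×10⁻⁷ T.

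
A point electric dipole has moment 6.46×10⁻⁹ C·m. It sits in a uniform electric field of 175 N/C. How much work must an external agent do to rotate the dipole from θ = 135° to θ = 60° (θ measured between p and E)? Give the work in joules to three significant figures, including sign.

W ≈ -1.36×10⁻⁶ J

W_ext = ΔU = U(θ₂) − U(θ₁) = −pE cosθ₂ − (−pE cosθ₁) = pE(cosθ₁ − cosθ₂).
W = (6.46×10⁻⁹)(175)·(cos135° − cos60°) = (1.130×10⁻⁶)·(-1.2071) = -1.365×10⁻⁶ J.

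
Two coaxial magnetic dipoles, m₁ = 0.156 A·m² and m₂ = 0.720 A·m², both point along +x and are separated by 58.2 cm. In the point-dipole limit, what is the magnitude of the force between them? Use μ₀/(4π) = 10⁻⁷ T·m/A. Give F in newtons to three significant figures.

On-axis B of dipole 1: B = (μ₀/4π)·2m₁/r³. Force on dipole 2: F = m₂·dB/dr.
dB/dr = −(μ₀/4π)·6m₁/r⁴, so |F| = (μ₀/4π)·6m₁m₂/r⁴.
F = 6(10⁻⁷)(0.156)(0.720)/(0.582)⁴ = 5.874×10⁻⁷ N.

F ≈ 5.87×10⁻⁷ N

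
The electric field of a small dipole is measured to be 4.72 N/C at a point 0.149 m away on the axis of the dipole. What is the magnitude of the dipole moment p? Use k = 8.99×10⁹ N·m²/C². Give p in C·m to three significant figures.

On axis E = 2kp/r³, so p = Er³/(2k).
p = (4.72)·(0.149)³ / (2·8.99×10⁹) = 8.684×10⁻¹³ C·m.

p ≈ 8.68×10⁻¹³ C·m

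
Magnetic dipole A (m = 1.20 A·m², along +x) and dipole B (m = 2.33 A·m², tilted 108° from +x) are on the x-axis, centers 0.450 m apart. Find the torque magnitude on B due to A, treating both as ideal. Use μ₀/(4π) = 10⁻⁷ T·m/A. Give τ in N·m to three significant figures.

τ ≈ 5.84×10⁻⁶ N·m

Dipole B is on the axis of dipole A, so B₁ there is axial: B₁ = (μ₀/4π)·2m₁/r³ along +x.
B₁ = 2(10⁻⁷)(1.20)/(0.450)³ = 2.634×10⁻⁶ T.
τ = m₂ B₁ sinθ.
τ = (2.33)(2.634×10⁻⁶)·sin108° = 5.836×10⁻⁶ N·m.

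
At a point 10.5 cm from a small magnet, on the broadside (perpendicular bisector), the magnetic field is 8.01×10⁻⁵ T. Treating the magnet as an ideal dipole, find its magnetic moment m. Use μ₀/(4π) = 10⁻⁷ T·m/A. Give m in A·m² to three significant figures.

m ≈ 0.927 A·m²

In the equatorial plane B = (μ₀/4π)·m/r³, so m = Br³·4π/(μ₀).
m = (8.01×10⁻⁵)·(0.105)³ / (10⁻⁷) = 0.9273 A·m².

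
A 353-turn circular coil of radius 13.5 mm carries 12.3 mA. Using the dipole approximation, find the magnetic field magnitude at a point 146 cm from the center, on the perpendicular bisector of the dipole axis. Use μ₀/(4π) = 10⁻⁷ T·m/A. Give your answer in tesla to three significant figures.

m = NIA = NIπa² = 353·(0.0123)·π·(0.0135)² = 0.002486 A·m².
In the equatorial plane B = (μ₀/4π)·m/r³ (half the axial value).
B = (10⁻⁷)·(0.002486) / (1.46)³ = 7.988×10⁻¹¹ T.

B ≈ 7.99×10⁻¹¹ T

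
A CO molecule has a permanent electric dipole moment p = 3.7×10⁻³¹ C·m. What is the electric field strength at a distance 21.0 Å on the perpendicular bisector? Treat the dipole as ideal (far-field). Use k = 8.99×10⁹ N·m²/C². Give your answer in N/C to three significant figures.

On the perpendicular bisector E = kp/r³ (half the axial value at the same distance).
E = (8.99×10⁹)(3.70×10⁻³¹) / (2.10×10⁻⁹)³ = 3.592×10⁵ N/C.

E ≈ 3.59×10⁵ N/C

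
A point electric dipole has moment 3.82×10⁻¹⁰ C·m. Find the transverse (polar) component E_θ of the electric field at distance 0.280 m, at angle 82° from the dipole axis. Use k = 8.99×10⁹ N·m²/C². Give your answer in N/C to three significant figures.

E_θ ≈ 155 N/C

For a dipole, E_θ = (kp sinθ)/r³.
kp/r³ = (8.99×10⁹)(3.82×10⁻¹⁰)/(0.280)³ = 156.4 N/C.
E_θ = 156.4·sin82° = 154.9 N/C.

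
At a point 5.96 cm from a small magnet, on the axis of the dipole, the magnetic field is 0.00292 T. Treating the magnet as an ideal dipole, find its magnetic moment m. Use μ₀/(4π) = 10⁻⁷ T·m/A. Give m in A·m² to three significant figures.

m ≈ 3.09 A·m²

On axis B = (μ₀/4π)·2m/r³, so m = Br³·4π/(μ₀·2).
m = (0.00292)·(0.0596)³ / (2·10⁻⁷) = 3.091 A·m².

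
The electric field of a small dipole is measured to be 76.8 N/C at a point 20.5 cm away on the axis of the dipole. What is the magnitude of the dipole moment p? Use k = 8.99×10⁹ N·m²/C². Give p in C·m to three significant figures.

On axis E = 2kp/r³, so p = Er³/(2k).
p = (76.8)·(0.205)³ / (2·8.99×10⁹) = 3.680×10⁻¹¹ C·m.

p ≈ 3.68×10⁻¹¹ C·m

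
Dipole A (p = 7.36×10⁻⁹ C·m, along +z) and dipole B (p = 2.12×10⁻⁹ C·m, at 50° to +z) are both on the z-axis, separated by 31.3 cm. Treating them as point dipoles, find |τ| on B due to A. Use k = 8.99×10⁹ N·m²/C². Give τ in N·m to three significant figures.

τ ≈ 7.01×10⁻⁶ N·m

The second dipole sits on the axis of the first, so the field there is axial: E₁ = 2kp₁/r³ along +z.
E₁ = 2(8.99×10⁹)(7.36×10⁻⁹)/(0.313)³ = 4316 N/C.
Torque on the second dipole: τ = p₂ E₁ sinθ.
τ = (2.12×10⁻⁹)(4316)·sin50° = 7.008×10⁻⁶ N·m.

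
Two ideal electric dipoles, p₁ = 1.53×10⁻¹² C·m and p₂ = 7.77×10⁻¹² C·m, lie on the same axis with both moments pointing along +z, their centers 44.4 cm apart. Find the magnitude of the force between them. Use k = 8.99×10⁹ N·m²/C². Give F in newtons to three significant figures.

On-axis field of dipole 1 at distance r: E = 2kp₁/r³. Force on dipole 2 is F = p₂·dE/dr (gradient along axis).
dE/dr = −6kp₁/r⁴, so |F| = 6kp₁p₂/r⁴ (attractive for aligned moments).
F = 6(8.99×10⁹)(1.53×10⁻¹²)(7.77×10⁻¹²)/(0.444)⁴ = 1.650×10⁻¹¹ N.

F ≈ 1.65×10⁻¹¹ N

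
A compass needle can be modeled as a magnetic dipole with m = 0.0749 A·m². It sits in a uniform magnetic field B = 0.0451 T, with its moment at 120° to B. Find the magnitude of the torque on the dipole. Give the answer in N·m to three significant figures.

τ ≈ 0.00293 N·m

Torque on a magnetic dipole: τ = mB sinθ.
τ = (0.0749)(0.0451)·sin120° = 0.002925 N·m.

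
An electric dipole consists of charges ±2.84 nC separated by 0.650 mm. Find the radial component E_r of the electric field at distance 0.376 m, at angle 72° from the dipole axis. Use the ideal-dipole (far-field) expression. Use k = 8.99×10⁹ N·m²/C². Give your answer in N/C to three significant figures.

E_r ≈ 0.193 N/C

Dipole moment p = qd = (2.84×10⁻⁹ C)(6.50×10⁻⁴ m) = 1.846×10⁻¹² C·m.
For a dipole, E_r = (2kp cosθ)/r³.
kp/r³ = (8.99×10⁹)(1.846×10⁻¹²)/(0.376)³ = 0.3122 N/C.
E_r = 2·0.3122·cos72° = 0.1929 N/C.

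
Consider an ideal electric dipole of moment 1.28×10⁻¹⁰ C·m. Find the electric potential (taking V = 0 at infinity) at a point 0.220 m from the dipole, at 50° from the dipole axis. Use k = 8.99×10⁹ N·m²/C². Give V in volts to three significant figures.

The dipole potential is V = kp cosθ / r².
V = (8.99×10⁹)(1.28×10⁻¹⁰)·cos50° / (0.220)² = 15.28 V.

V ≈ 15.3 V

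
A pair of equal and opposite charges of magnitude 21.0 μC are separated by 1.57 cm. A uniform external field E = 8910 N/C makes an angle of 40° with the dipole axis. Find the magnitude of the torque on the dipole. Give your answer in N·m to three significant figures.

τ ≈ 0.00189 N·m

Dipole moment p = qd = (2.10×10⁻⁵ C)(0.0157 m) = 3.297×10⁻⁷ C·m.
Torque on an electric dipole: τ = pE sinθ.
τ = (3.297×10⁻⁷)(8910)·sin40° = 0.001888 N·m.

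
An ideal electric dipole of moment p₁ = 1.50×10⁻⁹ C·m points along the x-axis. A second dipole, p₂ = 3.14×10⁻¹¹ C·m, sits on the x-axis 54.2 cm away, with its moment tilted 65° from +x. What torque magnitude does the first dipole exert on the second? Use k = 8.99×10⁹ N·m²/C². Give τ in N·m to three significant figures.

τ ≈ 4.82×10⁻⁹ N·m

The second dipole sits on the axis of the first, so the field there is axial: E₁ = 2kp₁/r³ along +x.
E₁ = 2(8.99×10⁹)(1.50×10⁻⁹)/(0.542)³ = 169.4 N/C.
Torque on the second dipole: τ = p₂ E₁ sinθ.
τ = (3.14×10⁻¹¹)(169.4)·sin65° = 4.820×10⁻⁹ N·m.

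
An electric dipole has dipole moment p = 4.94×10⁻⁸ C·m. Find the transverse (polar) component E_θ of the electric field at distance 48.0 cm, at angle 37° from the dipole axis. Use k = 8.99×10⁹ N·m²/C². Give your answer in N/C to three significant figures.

For a dipole, E_θ = (kp sinθ)/r³.
kp/r³ = (8.99×10⁹)(4.94×10⁻⁸)/(0.480)³ = 4016 N/C.
E_θ = 4016·sin37° = 2417 N/C.

E_θ ≈ 2420 N/C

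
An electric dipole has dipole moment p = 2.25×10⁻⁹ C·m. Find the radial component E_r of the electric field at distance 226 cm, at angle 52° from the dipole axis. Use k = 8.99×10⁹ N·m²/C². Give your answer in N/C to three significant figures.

For a dipole, E_r = (2kp cosθ)/r³.
kp/r³ = (8.99×10⁹)(2.25×10⁻⁹)/(2.26)³ = 1.752 N/C.
E_r = 2·1.752·cos52° = 2.158 N/C.

E_r ≈ 2.16 N/C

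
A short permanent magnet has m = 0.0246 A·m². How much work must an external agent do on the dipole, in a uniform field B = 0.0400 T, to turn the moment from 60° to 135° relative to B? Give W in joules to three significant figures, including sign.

W_ext = ΔU = −mB cosθ₂ + mB cosθ₁ = mB(cosθ₁ − cosθ₂).
W = (0.0246)(0.0400)·(cos60° − cos135°) = (9.840×10⁻⁴)·(+1.2071) = 0.001188 J.

W ≈ 0.00119 J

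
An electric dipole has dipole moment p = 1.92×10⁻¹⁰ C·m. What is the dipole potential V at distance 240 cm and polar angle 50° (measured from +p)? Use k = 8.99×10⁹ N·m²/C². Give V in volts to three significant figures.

The dipole potential is V = kp cosθ / r².
V = (8.99×10⁹)(1.92×10⁻¹⁰)·cos50° / (2.40)² = 0.1926 V.

V ≈ 0.193 V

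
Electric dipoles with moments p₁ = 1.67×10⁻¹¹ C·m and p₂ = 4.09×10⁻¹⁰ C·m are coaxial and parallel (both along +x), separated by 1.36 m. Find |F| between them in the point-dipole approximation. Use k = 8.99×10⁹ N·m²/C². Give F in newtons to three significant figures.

F ≈ 1.08×10⁻¹⁰ N

On-axis field of dipole 1 at distance r: E = 2kp₁/r³. Force on dipole 2 is F = p₂·dE/dr (gradient along axis).
dE/dr = −6kp₁/r⁴, so |F| = 6kp₁p₂/r⁴ (attractive for aligned moments).
F = 6(8.99×10⁹)(1.67×10⁻¹¹)(4.09×10⁻¹⁰)/(1.36)⁴ = 1.077×10⁻¹⁰ N.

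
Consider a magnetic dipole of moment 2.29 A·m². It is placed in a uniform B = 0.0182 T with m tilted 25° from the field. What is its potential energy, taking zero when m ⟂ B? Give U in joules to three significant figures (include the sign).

U ≈ -0.0378 J

U = −m·B = −mB cosθ.
U = −(2.29)(0.0182)·cos25° = -0.03777 J.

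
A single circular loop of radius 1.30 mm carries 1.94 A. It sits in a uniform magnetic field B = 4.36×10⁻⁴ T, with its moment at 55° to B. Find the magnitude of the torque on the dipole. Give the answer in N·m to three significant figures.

Magnetic moment m = IA = Iπa² = (1.94)·π·(0.00130)² = 1.03×10⁻⁵ A·m².
Torque on a magnetic dipole: τ = mB sinθ.
τ = (1.03×10⁻⁵)(4.36×10⁻⁴)·sin55° = 3.679×10⁻⁹ N·m.

τ ≈ 3.68×10⁻⁹ N·m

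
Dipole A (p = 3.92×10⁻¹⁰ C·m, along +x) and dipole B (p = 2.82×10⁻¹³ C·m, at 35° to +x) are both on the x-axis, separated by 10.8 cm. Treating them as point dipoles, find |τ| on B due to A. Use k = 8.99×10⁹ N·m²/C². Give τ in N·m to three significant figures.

τ ≈ 9.05×10⁻¹⁰ N·m

The second dipole sits on the axis of the first, so the field there is axial: E₁ = 2kp₁/r³ along +x.
E₁ = 2(8.99×10⁹)(3.92×10⁻¹⁰)/(0.108)³ = 5595 N/C.
Torque on the second dipole: τ = p₂ E₁ sinθ.
τ = (2.82×10⁻¹³)(5595)·sin35° = 9.050×10⁻¹⁰ N·m.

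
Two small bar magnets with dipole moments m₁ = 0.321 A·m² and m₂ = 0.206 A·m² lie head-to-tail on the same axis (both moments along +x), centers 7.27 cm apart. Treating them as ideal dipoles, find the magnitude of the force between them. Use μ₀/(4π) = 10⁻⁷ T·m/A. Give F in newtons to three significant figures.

F ≈ 0.00142 N

On-axis B of dipole 1: B = (μ₀/4π)·2m₁/r³. Force on dipole 2: F = m₂·dB/dr.
dB/dr = −(μ₀/4π)·6m₁/r⁴, so |F| = (μ₀/4π)·6m₁m₂/r⁴.
F = 6(10⁻⁷)(0.321)(0.206)/(0.0727)⁴ = 0.001420 N.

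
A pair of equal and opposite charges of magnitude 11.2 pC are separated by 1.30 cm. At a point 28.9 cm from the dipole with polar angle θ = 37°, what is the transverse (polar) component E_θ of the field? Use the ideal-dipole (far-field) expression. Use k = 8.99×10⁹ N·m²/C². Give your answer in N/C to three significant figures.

E_θ ≈ 0.0326 N/C

Dipole moment p = qd = (1.12×10⁻¹¹ C)(0.0130 m) = 1.456×10⁻¹³ C·m.
For a dipole, E_θ = (kp sinθ)/r³.
kp/r³ = (8.99×10⁹)(1.456×10⁻¹³)/(0.289)³ = 0.05423 N/C.
E_θ = 0.05423·sin37° = 0.03264 N/C.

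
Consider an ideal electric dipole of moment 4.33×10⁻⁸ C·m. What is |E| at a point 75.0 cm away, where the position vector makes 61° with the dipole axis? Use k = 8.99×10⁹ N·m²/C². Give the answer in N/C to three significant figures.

E ≈ 1200 N/C

At angle θ the dipole field magnitude is E = (kp/r³)·√(1 + 3cos²θ).
kp/r³ = (8.99×10⁹)(4.33×10⁻⁸) / (0.750)³ = 922.7 N/C.
√(1 + 3cos²61°) = √(1 + 3·0.2350) = √1.7051 ≈ 1.3058.
E ≈ 922.7 × 1.306 = 1205 N/C.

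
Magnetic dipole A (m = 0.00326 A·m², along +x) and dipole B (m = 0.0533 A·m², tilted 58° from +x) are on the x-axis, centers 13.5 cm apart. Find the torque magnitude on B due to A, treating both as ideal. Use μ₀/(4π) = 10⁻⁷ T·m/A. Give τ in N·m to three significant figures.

τ ≈ 1.20×10⁻⁸ N·m

Dipole B is on the axis of dipole A, so B₁ there is axial: B₁ = (μ₀/4π)·2m₁/r³ along +x.
B₁ = 2(10⁻⁷)(0.00326)/(0.135)³ = 2.650×10⁻⁷ T.
τ = m₂ B₁ sinθ.
τ = (0.0533)(2.650×10⁻⁷)·sin58° = 1.198×10⁻⁸ N·m.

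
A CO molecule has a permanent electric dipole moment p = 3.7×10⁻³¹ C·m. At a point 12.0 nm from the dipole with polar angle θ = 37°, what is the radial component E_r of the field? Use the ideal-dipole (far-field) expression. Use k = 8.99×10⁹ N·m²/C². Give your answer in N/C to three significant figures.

For a dipole, E_r = (2kp cosθ)/r³.
kp/r³ = (8.99×10⁹)(3.70×10⁻³¹)/(1.20×10⁻⁸)³ = 1925 N/C.
E_r = 2·1925·cos37° = 3075 N/C.

E_r ≈ 3070 N/C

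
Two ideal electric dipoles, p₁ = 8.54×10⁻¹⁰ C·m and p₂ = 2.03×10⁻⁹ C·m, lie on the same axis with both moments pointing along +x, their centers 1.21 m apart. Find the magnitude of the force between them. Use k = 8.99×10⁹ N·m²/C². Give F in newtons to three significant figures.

On-axis field of dipole 1 at distance r: E = 2kp₁/r³. Force on dipole 2 is F = p₂·dE/dr (gradient along axis).
dE/dr = −6kp₁/r⁴, so |F| = 6kp₁p₂/r⁴ (attractive for aligned moments).
F = 6(8.99×10⁹)(8.54×10⁻¹⁰)(2.03×10⁻⁹)/(1.21)⁴ = 4.362×10⁻⁸ N.

F ≈ 4.36×10⁻⁸ N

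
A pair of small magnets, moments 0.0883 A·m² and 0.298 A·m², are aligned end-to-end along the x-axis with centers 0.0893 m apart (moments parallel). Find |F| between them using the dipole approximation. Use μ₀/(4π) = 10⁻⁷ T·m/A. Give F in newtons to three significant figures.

F ≈ 2.48×10⁻⁴ N

On-axis B of dipole 1: B = (μ₀/4π)·2m₁/r³. Force on dipole 2: F = m₂·dB/dr.
dB/dr = −(μ₀/4π)·6m₁/r⁴, so |F| = (μ₀/4π)·6m₁m₂/r⁴.
F = 6(10⁻⁷)(0.0883)(0.298)/(0.0893)⁴ = 2.483×10⁻⁴ N.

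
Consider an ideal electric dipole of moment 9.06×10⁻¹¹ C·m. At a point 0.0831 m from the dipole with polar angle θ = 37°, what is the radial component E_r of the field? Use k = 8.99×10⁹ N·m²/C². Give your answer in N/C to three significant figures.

E_r ≈ 2270 N/C

For a dipole, E_r = (2kp cosθ)/r³.
kp/r³ = (8.99×10⁹)(9.06×10⁻¹¹)/(0.0831)³ = 1419 N/C.
E_r = 2·1419·cos37° = 2267 N/C.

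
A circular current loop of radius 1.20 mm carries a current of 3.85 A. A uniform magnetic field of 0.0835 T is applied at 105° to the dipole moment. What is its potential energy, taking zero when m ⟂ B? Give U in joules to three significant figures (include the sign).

Magnetic moment m = IA = Iπa² = (3.85)·π·(0.00120)² = 1.742×10⁻⁵ A·m².
U = −m·B = −mB cosθ.
U = −(1.742×10⁻⁵)(0.0835)·cos105° = 3.765×10⁻⁷ J.

U ≈ 3.76×10⁻⁷ J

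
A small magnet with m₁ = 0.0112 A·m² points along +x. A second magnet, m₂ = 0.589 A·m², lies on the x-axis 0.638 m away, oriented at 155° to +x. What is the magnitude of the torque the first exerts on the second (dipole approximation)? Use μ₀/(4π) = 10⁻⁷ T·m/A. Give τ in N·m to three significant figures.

τ ≈ 2.15×10⁻⁹ N·m

Dipole B is on the axis of dipole A, so B₁ there is axial: B₁ = (μ₀/4π)·2m₁/r³ along +x.
B₁ = 2(10⁻⁷)(0.0112)/(0.638)³ = 8.626×10⁻⁹ T.
τ = m₂ B₁ sinθ.
τ = (0.589)(8.626×10⁻⁹)·sin155° = 2.147×10⁻⁹ N·m.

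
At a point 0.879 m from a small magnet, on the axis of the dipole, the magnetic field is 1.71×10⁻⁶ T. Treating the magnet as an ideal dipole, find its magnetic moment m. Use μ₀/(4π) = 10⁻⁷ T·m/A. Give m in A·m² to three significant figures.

On axis B = (μ₀/4π)·2m/r³, so m = Br³·4π/(μ₀·2).
m = (1.71×10⁻⁶)·(0.879)³ / (2·10⁻⁷) = 5.807 A·m².

m ≈ 5.81 A·m²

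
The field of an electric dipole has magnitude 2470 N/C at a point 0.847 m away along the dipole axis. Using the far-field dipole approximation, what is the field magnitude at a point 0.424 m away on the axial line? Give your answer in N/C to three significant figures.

E ≈ 1.97×10⁴ N/C

Dipole fields scale as 1/r³ in the far field; the geometry is the same at both points.
E₂ = E₁ · (r₁/r₂)³ = 2470 · (0.847/0.424)³.
(r₁/r₂)³ = (1.998)³ = 7.972.
E₂ ≈ 1.969×10⁴ N/C.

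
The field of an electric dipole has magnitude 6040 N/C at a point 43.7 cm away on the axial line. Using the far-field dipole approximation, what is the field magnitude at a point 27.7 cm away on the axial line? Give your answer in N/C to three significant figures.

E ≈ 2.37×10⁴ N/C

Dipole fields scale as 1/r³ in the far field; the geometry is the same at both points.
E₂ = E₁ · (r₁/r₂)³ = 6040 · (43.7/27.7)³.
(r₁/r₂)³ = (1.578)³ = 3.926.
E₂ ≈ 2.372×10⁴ N/C.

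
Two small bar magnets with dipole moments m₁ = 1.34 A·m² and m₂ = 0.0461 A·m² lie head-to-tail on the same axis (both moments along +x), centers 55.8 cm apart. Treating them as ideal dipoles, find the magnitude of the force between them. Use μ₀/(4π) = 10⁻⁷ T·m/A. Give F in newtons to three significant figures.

On-axis B of dipole 1: B = (μ₀/4π)·2m₁/r³. Force on dipole 2: F = m₂·dB/dr.
dB/dr = −(μ₀/4π)·6m₁/r⁴, so |F| = (μ₀/4π)·6m₁m₂/r⁴.
F = 6(10⁻⁷)(1.34)(0.0461)/(0.558)⁴ = 3.823×10⁻⁷ N.

F ≈ 3.82×10⁻⁷ N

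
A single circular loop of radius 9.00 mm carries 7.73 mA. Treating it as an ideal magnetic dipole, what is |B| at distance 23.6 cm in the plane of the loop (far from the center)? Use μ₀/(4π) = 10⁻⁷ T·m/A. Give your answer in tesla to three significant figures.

Magnetic moment m = IA = Iπa² = (0.00773)·π·(0.00900)² = 1.967×10⁻⁶ A·m².
In the equatorial plane B = (μ₀/4π)·m/r³ (half the axial value).
B = (10⁻⁷)·(1.967×10⁻⁶) / (0.236)³ = 1.496×10⁻¹¹ T.

B ≈ 1.50×10⁻¹¹ T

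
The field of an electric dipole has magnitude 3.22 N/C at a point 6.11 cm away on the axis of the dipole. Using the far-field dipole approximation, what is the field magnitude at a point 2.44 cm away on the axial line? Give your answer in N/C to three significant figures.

E ≈ 50.6 N/C

Dipole fields scale as 1/r³ in the far field; the geometry is the same at both points.
E₂ = E₁ · (r₁/r₂)³ = 3.22 · (6.11/2.44)³.
(r₁/r₂)³ = (2.504)³ = 15.7.
E₂ ≈ 50.56 N/C.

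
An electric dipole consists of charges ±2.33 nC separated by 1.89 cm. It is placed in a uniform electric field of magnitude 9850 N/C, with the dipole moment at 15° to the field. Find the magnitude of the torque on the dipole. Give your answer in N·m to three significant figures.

Dipole moment p = qd = (2.33×10⁻⁹ C)(0.0189 m) = 4.404×10⁻¹¹ C·m.
Torque on an electric dipole: τ = pE sinθ.
τ = (4.404×10⁻¹¹)(9850)·sin15° = 1.123×10⁻⁷ N·m.

τ ≈ 1.12×10⁻⁷ N·m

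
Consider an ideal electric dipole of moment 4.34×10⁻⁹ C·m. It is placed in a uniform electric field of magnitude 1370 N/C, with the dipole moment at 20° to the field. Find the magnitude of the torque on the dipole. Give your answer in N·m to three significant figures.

τ ≈ 2.03×10⁻⁶ N·m

Torque on an electric dipole: τ = pE sinθ.
τ = (4.34×10⁻⁹)(1370)·sin20° = 2.034×10⁻⁶ N·m.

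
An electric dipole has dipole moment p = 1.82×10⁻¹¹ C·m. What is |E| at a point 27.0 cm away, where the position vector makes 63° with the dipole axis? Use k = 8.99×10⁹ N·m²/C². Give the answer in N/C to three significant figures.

E ≈ 10.6 N/C

At angle θ the dipole field magnitude is E = (kp/r³)·√(1 + 3cos²θ).
kp/r³ = (8.99×10⁹)(1.82×10⁻¹¹) / (0.270)³ = 8.313 N/C.
√(1 + 3cos²63°) = √(1 + 3·0.2061) = √1.6183 ≈ 1.2721.
E ≈ 8.313 × 1.272 = 10.57 N/C.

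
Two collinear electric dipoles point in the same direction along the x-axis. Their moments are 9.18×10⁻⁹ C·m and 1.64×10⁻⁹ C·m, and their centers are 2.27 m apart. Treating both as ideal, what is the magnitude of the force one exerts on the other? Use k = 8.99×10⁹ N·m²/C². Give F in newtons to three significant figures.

On-axis field of dipole 1 at distance r: E = 2kp₁/r³. Force on dipole 2 is F = p₂·dE/dr (gradient along axis).
dE/dr = −6kp₁/r⁴, so |F| = 6kp₁p₂/r⁴ (attractive for aligned moments).
F = 6(8.99×10⁹)(9.18×10⁻⁹)(1.64×10⁻⁹)/(2.27)⁴ = 3.058×10⁻⁸ N.

F ≈ 3.06×10⁻⁸ N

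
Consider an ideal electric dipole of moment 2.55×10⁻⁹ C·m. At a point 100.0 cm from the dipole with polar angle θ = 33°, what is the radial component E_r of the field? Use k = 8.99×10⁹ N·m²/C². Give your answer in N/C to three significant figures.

E_r ≈ 38.5 N/C

For a dipole, E_r = (2kp cosθ)/r³.
kp/r³ = (8.99×10⁹)(2.55×10⁻⁹)/(1.00)³ = 22.92 N/C.
E_r = 2·22.92·cos33° = 38.45 N/C.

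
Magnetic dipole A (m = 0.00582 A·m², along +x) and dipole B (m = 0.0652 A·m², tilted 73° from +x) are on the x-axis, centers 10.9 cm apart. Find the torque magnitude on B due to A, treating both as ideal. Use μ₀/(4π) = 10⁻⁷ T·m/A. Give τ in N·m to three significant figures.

τ ≈ 5.60×10⁻⁸ N·m

Dipole B is on the axis of dipole A, so B₁ there is axial: B₁ = (μ₀/4π)·2m₁/r³ along +x.
B₁ = 2(10⁻⁷)(0.00582)/(0.109)³ = 8.988×10⁻⁷ T.
τ = m₂ B₁ sinθ.
τ = (0.0652)(8.988×10⁻⁷)·sin73° = 5.604×10⁻⁸ N·m.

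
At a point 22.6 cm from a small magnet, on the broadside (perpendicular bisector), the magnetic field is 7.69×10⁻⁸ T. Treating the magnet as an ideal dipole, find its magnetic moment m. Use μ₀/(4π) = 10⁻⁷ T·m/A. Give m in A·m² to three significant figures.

In the equatorial plane B = (μ₀/4π)·m/r³, so m = Br³·4π/(μ₀).
m = (7.69×10⁻⁸)·(0.226)³ / (10⁻⁷) = 0.008877 A·m².

m ≈ 0.00888 A·m²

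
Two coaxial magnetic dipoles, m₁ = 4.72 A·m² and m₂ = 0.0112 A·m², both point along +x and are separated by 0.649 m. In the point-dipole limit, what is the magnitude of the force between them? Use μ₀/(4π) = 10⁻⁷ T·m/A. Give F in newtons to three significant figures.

On-axis B of dipole 1: B = (μ₀/4π)·2m₁/r³. Force on dipole 2: F = m₂·dB/dr.
dB/dr = −(μ₀/4π)·6m₁/r⁴, so |F| = (μ₀/4π)·6m₁m₂/r⁴.
F = 6(10⁻⁷)(4.72)(0.0112)/(0.649)⁴ = 1.788×10⁻⁷ N.

F ≈ 1.79×10⁻⁷ N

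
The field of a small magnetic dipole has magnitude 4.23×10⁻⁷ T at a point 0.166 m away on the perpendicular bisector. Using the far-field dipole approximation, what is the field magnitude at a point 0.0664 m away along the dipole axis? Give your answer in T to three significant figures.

B ≈ 1.32×10⁻⁵ T

Dipole fields scale as 1/r³ in the far field.
The axial field is twice the equatorial field at the same r, so the geometry factor is 2/1.
B₂ = B₁ · (2/1) · (r₁/r₂)³ = 4.23×10⁻⁷ · 2 · (0.166/0.0664)³.
(r₁/r₂)³ = (2.5)³ = 15.62.
B₂ ≈ 1.322×10⁻⁵ T.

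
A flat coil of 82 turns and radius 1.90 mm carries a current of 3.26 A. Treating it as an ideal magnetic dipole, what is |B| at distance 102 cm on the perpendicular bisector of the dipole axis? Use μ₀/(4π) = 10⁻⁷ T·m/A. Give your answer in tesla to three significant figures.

B ≈ 2.86×10⁻¹⁰ T

m = NIA = NIπa² = 82·(3.26)·π·(0.00190)² = 0.003032 A·m².
In the equatorial plane B = (μ₀/4π)·m/r³ (half the axial value).
B = (10⁻⁷)·(0.003032) / (1.02)³ = 2.857×10⁻¹⁰ T.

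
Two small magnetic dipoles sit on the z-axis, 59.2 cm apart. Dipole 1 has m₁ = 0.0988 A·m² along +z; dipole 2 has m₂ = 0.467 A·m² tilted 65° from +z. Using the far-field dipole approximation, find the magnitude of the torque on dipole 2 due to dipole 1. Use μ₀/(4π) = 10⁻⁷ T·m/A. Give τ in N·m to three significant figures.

τ ≈ 4.03×10⁻⁸ N·m

Dipole B is on the axis of dipole A, so B₁ there is axial: B₁ = (μ₀/4π)·2m₁/r³ along +z.
B₁ = 2(10⁻⁷)(0.0988)/(0.592)³ = 9.524×10⁻⁸ T.
τ = m₂ B₁ sinθ.
τ = (0.467)(9.524×10⁻⁸)·sin65° = 4.031×10⁻⁸ N·m.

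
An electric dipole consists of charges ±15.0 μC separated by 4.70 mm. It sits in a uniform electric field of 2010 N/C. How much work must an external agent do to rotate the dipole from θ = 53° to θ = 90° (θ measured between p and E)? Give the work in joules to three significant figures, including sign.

W ≈ 8.53×10⁻⁵ J

Dipole moment p = qd = (1.50×10⁻⁵ C)(0.00470 m) = 7.05×10⁻⁸ C·m.
W_ext = ΔU = U(θ₂) − U(θ₁) = −pE cosθ₂ − (−pE cosθ₁) = pE(cosθ₁ − cosθ₂).
W = (7.05×10⁻⁸)(2010)·(cos53° − cos90°) = (1.417×10⁻⁴)·(+0.6018) = 8.528×10⁻⁵ J.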